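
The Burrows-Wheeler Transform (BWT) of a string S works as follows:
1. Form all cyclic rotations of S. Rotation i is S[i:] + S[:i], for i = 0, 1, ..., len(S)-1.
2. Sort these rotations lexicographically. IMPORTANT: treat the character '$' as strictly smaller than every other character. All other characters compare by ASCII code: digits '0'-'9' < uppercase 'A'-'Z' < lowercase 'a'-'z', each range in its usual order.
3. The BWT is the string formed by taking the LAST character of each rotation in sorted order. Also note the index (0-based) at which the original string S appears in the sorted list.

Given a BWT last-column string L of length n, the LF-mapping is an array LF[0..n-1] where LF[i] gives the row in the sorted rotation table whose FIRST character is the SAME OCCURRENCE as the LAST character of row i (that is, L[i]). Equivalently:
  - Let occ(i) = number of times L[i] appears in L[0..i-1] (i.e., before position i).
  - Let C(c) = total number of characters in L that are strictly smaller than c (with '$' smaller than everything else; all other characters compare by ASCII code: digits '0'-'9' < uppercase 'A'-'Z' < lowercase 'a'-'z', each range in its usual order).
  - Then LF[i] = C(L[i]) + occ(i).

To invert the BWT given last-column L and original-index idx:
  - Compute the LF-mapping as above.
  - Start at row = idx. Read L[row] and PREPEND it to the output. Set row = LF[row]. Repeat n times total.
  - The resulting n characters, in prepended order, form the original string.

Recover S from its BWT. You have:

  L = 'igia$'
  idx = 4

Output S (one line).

LF mapping: 3 2 4 1 0
Walk LF starting at row 4, prepending L[row]:
  step 1: row=4, L[4]='$', prepend. Next row=LF[4]=0
  step 2: row=0, L[0]='i', prepend. Next row=LF[0]=3
  step 3: row=3, L[3]='a', prepend. Next row=LF[3]=1
  step 4: row=1, L[1]='g', prepend. Next row=LF[1]=2
  step 5: row=2, L[2]='i', prepend. Next row=LF[2]=4
Reversed output: igai$

Answer: igai$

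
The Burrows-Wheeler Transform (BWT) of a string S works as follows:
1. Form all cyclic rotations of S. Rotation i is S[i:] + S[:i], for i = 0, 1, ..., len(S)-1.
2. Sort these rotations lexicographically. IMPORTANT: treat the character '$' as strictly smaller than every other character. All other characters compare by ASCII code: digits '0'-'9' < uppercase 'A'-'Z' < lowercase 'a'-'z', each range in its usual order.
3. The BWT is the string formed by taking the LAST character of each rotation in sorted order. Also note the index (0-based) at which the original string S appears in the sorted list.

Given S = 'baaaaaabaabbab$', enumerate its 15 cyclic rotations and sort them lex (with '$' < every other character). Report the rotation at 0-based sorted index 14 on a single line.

All 15 rotations (rotation i = S[i:]+S[:i]):
  rot[0] = baaaaaabaabbab$
  rot[1] = aaaaaabaabbab$b
  rot[2] = aaaaabaabbab$ba
  rot[3] = aaaabaabbab$baa
  rot[4] = aaabaabbab$baaa
  rot[5] = aabaabbab$baaaa
  rot[6] = abaabbab$baaaaa
  rot[7] = baabbab$baaaaaa
  rot[8] = aabbab$baaaaaab
  rot[9] = abbab$baaaaaaba
  rot[10] = bbab$baaaaaabaa
  rot[11] = bab$baaaaaabaab
  rot[12] = ab$baaaaaabaabb
  rot[13] = b$baaaaaabaabba
  rot[14] = $baaaaaabaabbab
Sorted (with $ < everything):
  sorted[0] = $baaaaaabaabbab
  sorted[1] = aaaaaabaabbab$b
  sorted[2] = aaaaabaabbab$ba
  sorted[3] = aaaabaabbab$baa
  sorted[4] = aaabaabbab$baaa
  sorted[5] = aabaabbab$baaaa
  sorted[6] = aabbab$baaaaaab
  sorted[7] = ab$baaaaaabaabb
  sorted[8] = abaabbab$baaaaa
  sorted[9] = abbab$baaaaaaba
  sorted[10] = b$baaaaaabaabba
  sorted[11] = baaaaaabaabbab$
  sorted[12] = baabbab$baaaaaa
  sorted[13] = bab$baaaaaabaab
  sorted[14] = bbab$baaaaaabaa
sorted[14] = bbab$baaaaaabaa

Answer: bbab$baaaaaabaa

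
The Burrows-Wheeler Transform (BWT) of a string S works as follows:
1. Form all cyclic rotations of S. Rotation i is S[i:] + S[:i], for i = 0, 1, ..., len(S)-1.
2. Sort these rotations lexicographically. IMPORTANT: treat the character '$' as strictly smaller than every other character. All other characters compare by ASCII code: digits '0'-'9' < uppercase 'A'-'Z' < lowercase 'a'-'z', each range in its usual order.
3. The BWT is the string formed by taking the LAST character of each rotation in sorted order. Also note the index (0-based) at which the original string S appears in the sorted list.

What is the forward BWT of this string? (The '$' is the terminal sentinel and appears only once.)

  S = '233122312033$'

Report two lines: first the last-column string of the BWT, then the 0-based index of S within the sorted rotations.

Answer: 3233112$32302
7

Derivation:
All 13 rotations (rotation i = S[i:]+S[:i]):
  rot[0] = 233122312033$
  rot[1] = 33122312033$2
  rot[2] = 3122312033$23
  rot[3] = 122312033$233
  rot[4] = 22312033$2331
  rot[5] = 2312033$23312
  rot[6] = 312033$233122
  rot[7] = 12033$2331223
  rot[8] = 2033$23312231
  rot[9] = 033$233122312
  rot[10] = 33$2331223120
  rot[11] = 3$23312231203
  rot[12] = $233122312033
Sorted (with $ < everything):
  sorted[0] = $233122312033  (last char: '3')
  sorted[1] = 033$233122312  (last char: '2')
  sorted[2] = 12033$2331223  (last char: '3')
  sorted[3] = 122312033$233  (last char: '3')
  sorted[4] = 2033$23312231  (last char: '1')
  sorted[5] = 22312033$2331  (last char: '1')
  sorted[6] = 2312033$23312  (last char: '2')
  sorted[7] = 233122312033$  (last char: '$')
  sorted[8] = 3$23312231203  (last char: '3')
  sorted[9] = 312033$233122  (last char: '2')
  sorted[10] = 3122312033$23  (last char: '3')
  sorted[11] = 33$2331223120  (last char: '0')
  sorted[12] = 33122312033$2  (last char: '2')
Last column: 3233112$32302
Original string S is at sorted index 7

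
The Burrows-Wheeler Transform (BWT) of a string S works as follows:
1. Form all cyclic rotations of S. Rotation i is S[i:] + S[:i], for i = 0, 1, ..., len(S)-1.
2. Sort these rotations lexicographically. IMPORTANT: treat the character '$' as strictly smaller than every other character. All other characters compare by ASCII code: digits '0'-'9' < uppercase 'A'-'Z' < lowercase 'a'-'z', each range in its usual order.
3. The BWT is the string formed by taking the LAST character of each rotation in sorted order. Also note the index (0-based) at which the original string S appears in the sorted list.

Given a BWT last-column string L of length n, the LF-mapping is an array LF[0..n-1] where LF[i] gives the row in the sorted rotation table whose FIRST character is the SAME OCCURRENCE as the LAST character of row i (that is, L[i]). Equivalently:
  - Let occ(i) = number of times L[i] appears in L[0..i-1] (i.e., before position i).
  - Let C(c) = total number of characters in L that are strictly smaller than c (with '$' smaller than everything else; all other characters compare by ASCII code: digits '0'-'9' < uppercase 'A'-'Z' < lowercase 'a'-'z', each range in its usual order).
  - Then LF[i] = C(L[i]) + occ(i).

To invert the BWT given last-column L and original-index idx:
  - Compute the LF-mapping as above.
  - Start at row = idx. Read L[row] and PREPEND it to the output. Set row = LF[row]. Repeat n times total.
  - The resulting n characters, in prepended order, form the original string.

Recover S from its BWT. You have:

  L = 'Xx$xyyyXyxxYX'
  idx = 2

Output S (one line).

LF mapping: 1 5 0 6 9 10 11 2 12 7 8 4 3
Walk LF starting at row 2, prepending L[row]:
  step 1: row=2, L[2]='$', prepend. Next row=LF[2]=0
  step 2: row=0, L[0]='X', prepend. Next row=LF[0]=1
  step 3: row=1, L[1]='x', prepend. Next row=LF[1]=5
  step 4: row=5, L[5]='y', prepend. Next row=LF[5]=10
  step 5: row=10, L[10]='x', prepend. Next row=LF[10]=8
  step 6: row=8, L[8]='y', prepend. Next row=LF[8]=12
  step 7: row=12, L[12]='X', prepend. Next row=LF[12]=3
  step 8: row=3, L[3]='x', prepend. Next row=LF[3]=6
  step 9: row=6, L[6]='y', prepend. Next row=LF[6]=11
  step 10: row=11, L[11]='Y', prepend. Next row=LF[11]=4
  step 11: row=4, L[4]='y', prepend. Next row=LF[4]=9
  step 12: row=9, L[9]='x', prepend. Next row=LF[9]=7
  step 13: row=7, L[7]='X', prepend. Next row=LF[7]=2
Reversed output: XxyYyxXyxyxX$

Answer: XxyYyxXyxyxX$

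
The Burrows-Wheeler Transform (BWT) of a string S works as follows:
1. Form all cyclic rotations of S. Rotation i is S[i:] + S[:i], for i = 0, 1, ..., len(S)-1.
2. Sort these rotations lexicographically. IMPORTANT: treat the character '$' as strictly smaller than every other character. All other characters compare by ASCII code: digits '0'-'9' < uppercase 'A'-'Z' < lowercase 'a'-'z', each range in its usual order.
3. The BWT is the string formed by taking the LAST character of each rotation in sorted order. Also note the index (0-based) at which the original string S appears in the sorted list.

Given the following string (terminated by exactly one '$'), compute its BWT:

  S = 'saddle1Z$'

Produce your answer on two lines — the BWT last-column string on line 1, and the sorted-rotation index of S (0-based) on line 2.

All 9 rotations (rotation i = S[i:]+S[:i]):
  rot[0] = saddle1Z$
  rot[1] = addle1Z$s
  rot[2] = ddle1Z$sa
  rot[3] = dle1Z$sad
  rot[4] = le1Z$sadd
  rot[5] = e1Z$saddl
  rot[6] = 1Z$saddle
  rot[7] = Z$saddle1
  rot[8] = $saddle1Z
Sorted (with $ < everything):
  sorted[0] = $saddle1Z  (last char: 'Z')
  sorted[1] = 1Z$saddle  (last char: 'e')
  sorted[2] = Z$saddle1  (last char: '1')
  sorted[3] = addle1Z$s  (last char: 's')
  sorted[4] = ddle1Z$sa  (last char: 'a')
  sorted[5] = dle1Z$sad  (last char: 'd')
  sorted[6] = e1Z$saddl  (last char: 'l')
  sorted[7] = le1Z$sadd  (last char: 'd')
  sorted[8] = saddle1Z$  (last char: '$')
Last column: Ze1sadld$
Original string S is at sorted index 8

Answer: Ze1sadld$
8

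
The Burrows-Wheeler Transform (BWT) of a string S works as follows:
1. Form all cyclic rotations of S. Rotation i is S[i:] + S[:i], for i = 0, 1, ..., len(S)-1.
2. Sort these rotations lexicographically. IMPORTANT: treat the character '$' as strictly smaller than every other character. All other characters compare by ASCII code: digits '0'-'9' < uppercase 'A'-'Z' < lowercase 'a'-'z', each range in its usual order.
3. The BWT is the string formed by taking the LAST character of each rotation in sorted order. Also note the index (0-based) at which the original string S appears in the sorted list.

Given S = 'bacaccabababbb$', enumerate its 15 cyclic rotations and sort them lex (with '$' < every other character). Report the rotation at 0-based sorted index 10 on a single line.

Answer: bb$bacaccababab

Derivation:
All 15 rotations (rotation i = S[i:]+S[:i]):
  rot[0] = bacaccabababbb$
  rot[1] = acaccabababbb$b
  rot[2] = caccabababbb$ba
  rot[3] = accabababbb$bac
  rot[4] = ccabababbb$baca
  rot[5] = cabababbb$bacac
  rot[6] = abababbb$bacacc
  rot[7] = bababbb$bacacca
  rot[8] = ababbb$bacaccab
  rot[9] = babbb$bacaccaba
  rot[10] = abbb$bacaccabab
  rot[11] = bbb$bacaccababa
  rot[12] = bb$bacaccababab
  rot[13] = b$bacaccabababb
  rot[14] = $bacaccabababbb
Sorted (with $ < everything):
  sorted[0] = $bacaccabababbb
  sorted[1] = abababbb$bacacc
  sorted[2] = ababbb$bacaccab
  sorted[3] = abbb$bacaccabab
  sorted[4] = acaccabababbb$b
  sorted[5] = accabababbb$bac
  sorted[6] = b$bacaccabababb
  sorted[7] = bababbb$bacacca
  sorted[8] = babbb$bacaccaba
  sorted[9] = bacaccabababbb$
  sorted[10] = bb$bacaccababab
  sorted[11] = bbb$bacaccababa
  sorted[12] = cabababbb$bacac
  sorted[13] = caccabababbb$ba
  sorted[14] = ccabababbb$baca
sorted[10] = bb$bacaccababab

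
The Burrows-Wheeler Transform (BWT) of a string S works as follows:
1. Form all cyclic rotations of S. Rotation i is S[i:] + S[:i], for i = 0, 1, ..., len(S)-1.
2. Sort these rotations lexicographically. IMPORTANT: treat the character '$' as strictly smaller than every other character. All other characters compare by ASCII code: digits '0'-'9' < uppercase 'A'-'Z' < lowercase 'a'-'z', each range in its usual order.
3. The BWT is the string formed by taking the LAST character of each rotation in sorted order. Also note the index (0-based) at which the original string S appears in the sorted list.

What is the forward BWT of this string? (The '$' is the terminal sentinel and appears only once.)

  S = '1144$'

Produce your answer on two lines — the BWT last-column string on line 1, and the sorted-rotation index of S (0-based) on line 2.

Answer: 4$141
1

Derivation:
All 5 rotations (rotation i = S[i:]+S[:i]):
  rot[0] = 1144$
  rot[1] = 144$1
  rot[2] = 44$11
  rot[3] = 4$114
  rot[4] = $1144
Sorted (with $ < everything):
  sorted[0] = $1144  (last char: '4')
  sorted[1] = 1144$  (last char: '$')
  sorted[2] = 144$1  (last char: '1')
  sorted[3] = 4$114  (last char: '4')
  sorted[4] = 44$11  (last char: '1')
Last column: 4$141
Original string S is at sorted index 1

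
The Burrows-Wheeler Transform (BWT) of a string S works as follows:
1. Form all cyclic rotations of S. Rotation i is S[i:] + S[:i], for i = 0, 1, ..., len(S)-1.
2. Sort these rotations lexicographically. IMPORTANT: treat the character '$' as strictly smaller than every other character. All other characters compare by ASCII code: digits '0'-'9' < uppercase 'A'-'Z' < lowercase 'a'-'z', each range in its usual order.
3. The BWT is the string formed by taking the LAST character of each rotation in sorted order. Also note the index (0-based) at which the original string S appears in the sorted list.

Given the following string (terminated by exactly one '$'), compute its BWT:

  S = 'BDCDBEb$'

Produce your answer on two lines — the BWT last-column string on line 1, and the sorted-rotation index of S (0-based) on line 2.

Answer: b$DDCBBE
1

Derivation:
All 8 rotations (rotation i = S[i:]+S[:i]):
  rot[0] = BDCDBEb$
  rot[1] = DCDBEb$B
  rot[2] = CDBEb$BD
  rot[3] = DBEb$BDC
  rot[4] = BEb$BDCD
  rot[5] = Eb$BDCDB
  rot[6] = b$BDCDBE
  rot[7] = $BDCDBEb
Sorted (with $ < everything):
  sorted[0] = $BDCDBEb  (last char: 'b')
  sorted[1] = BDCDBEb$  (last char: '$')
  sorted[2] = BEb$BDCD  (last char: 'D')
  sorted[3] = CDBEb$BD  (last char: 'D')
  sorted[4] = DBEb$BDC  (last char: 'C')
  sorted[5] = DCDBEb$B  (last char: 'B')
  sorted[6] = Eb$BDCDB  (last char: 'B')
  sorted[7] = b$BDCDBE  (last char: 'E')
Last column: b$DDCBBE
Original string S is at sorted index 1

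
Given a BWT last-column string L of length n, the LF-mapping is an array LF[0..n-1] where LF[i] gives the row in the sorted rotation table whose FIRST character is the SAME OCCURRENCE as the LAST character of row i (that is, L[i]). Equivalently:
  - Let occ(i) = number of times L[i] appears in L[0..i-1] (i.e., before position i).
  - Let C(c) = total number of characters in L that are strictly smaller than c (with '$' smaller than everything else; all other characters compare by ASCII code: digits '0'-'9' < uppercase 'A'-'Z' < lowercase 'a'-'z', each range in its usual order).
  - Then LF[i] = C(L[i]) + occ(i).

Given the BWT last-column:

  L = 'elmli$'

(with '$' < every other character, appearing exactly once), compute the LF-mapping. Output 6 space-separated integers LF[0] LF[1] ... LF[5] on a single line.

Answer: 1 3 5 4 2 0

Derivation:
Char counts: '$':1, 'e':1, 'i':1, 'l':2, 'm':1
C (first-col start): C('$')=0, C('e')=1, C('i')=2, C('l')=3, C('m')=5
L[0]='e': occ=0, LF[0]=C('e')+0=1+0=1
L[1]='l': occ=0, LF[1]=C('l')+0=3+0=3
L[2]='m': occ=0, LF[2]=C('m')+0=5+0=5
L[3]='l': occ=1, LF[3]=C('l')+1=3+1=4
L[4]='i': occ=0, LF[4]=C('i')+0=2+0=2
L[5]='$': occ=0, LF[5]=C('$')+0=0+0=0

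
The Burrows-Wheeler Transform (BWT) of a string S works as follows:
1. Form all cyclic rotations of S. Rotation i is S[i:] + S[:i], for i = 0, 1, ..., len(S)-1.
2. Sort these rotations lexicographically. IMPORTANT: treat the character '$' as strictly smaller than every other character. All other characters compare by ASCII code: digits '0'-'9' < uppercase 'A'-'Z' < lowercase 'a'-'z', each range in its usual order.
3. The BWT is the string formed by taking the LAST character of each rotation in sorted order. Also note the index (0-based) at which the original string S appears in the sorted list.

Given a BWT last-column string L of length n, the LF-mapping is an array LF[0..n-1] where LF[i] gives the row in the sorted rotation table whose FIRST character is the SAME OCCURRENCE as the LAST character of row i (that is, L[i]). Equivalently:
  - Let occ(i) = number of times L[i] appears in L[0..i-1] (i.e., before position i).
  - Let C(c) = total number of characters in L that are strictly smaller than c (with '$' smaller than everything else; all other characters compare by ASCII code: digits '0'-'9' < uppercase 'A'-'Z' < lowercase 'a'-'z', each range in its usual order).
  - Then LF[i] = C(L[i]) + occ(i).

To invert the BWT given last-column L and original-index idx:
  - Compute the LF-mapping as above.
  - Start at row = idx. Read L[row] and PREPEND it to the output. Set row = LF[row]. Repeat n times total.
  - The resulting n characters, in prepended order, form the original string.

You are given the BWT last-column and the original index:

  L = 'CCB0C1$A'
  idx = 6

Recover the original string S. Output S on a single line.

Answer: C0ACB1C$

Derivation:
LF mapping: 5 6 4 1 7 2 0 3
Walk LF starting at row 6, prepending L[row]:
  step 1: row=6, L[6]='$', prepend. Next row=LF[6]=0
  step 2: row=0, L[0]='C', prepend. Next row=LF[0]=5
  step 3: row=5, L[5]='1', prepend. Next row=LF[5]=2
  step 4: row=2, L[2]='B', prepend. Next row=LF[2]=4
  step 5: row=4, L[4]='C', prepend. Next row=LF[4]=7
  step 6: row=7, L[7]='A', prepend. Next row=LF[7]=3
  step 7: row=3, L[3]='0', prepend. Next row=LF[3]=1
  step 8: row=1, L[1]='C', prepend. Next row=LF[1]=6
Reversed output: C0ACB1C$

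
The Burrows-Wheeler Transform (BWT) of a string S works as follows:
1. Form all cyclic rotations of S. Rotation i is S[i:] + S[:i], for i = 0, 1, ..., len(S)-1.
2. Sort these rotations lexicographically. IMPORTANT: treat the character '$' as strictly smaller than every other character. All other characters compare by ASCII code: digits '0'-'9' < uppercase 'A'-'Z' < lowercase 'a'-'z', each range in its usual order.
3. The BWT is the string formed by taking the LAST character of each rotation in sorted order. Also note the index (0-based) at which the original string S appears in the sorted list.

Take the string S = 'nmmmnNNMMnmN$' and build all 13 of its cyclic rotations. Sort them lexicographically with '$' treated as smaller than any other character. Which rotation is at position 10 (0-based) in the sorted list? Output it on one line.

All 13 rotations (rotation i = S[i:]+S[:i]):
  rot[0] = nmmmnNNMMnmN$
  rot[1] = mmmnNNMMnmN$n
  rot[2] = mmnNNMMnmN$nm
  rot[3] = mnNNMMnmN$nmm
  rot[4] = nNNMMnmN$nmmm
  rot[5] = NNMMnmN$nmmmn
  rot[6] = NMMnmN$nmmmnN
  rot[7] = MMnmN$nmmmnNN
  rot[8] = MnmN$nmmmnNNM
  rot[9] = nmN$nmmmnNNMM
  rot[10] = mN$nmmmnNNMMn
  rot[11] = N$nmmmnNNMMnm
  rot[12] = $nmmmnNNMMnmN
Sorted (with $ < everything):
  sorted[0] = $nmmmnNNMMnmN
  sorted[1] = MMnmN$nmmmnNN
  sorted[2] = MnmN$nmmmnNNM
  sorted[3] = N$nmmmnNNMMnm
  sorted[4] = NMMnmN$nmmmnN
  sorted[5] = NNMMnmN$nmmmn
  sorted[6] = mN$nmmmnNNMMn
  sorted[7] = mmmnNNMMnmN$n
  sorted[8] = mmnNNMMnmN$nm
  sorted[9] = mnNNMMnmN$nmm
  sorted[10] = nNNMMnmN$nmmm
  sorted[11] = nmN$nmmmnNNMM
  sorted[12] = nmmmnNNMMnmN$
sorted[10] = nNNMMnmN$nmmm

Answer: nNNMMnmN$nmmm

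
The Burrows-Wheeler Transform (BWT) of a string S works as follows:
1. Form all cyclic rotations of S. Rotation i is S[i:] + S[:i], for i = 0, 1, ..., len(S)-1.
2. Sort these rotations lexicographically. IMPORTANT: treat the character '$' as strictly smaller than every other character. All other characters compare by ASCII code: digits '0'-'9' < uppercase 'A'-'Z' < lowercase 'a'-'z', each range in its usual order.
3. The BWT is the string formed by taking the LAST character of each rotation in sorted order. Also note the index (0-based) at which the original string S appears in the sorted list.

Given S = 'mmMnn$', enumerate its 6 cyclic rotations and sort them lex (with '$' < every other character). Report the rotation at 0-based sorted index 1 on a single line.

All 6 rotations (rotation i = S[i:]+S[:i]):
  rot[0] = mmMnn$
  rot[1] = mMnn$m
  rot[2] = Mnn$mm
  rot[3] = nn$mmM
  rot[4] = n$mmMn
  rot[5] = $mmMnn
Sorted (with $ < everything):
  sorted[0] = $mmMnn
  sorted[1] = Mnn$mm
  sorted[2] = mMnn$m
  sorted[3] = mmMnn$
  sorted[4] = n$mmMn
  sorted[5] = nn$mmM
sorted[1] = Mnn$mm

Answer: Mnn$mm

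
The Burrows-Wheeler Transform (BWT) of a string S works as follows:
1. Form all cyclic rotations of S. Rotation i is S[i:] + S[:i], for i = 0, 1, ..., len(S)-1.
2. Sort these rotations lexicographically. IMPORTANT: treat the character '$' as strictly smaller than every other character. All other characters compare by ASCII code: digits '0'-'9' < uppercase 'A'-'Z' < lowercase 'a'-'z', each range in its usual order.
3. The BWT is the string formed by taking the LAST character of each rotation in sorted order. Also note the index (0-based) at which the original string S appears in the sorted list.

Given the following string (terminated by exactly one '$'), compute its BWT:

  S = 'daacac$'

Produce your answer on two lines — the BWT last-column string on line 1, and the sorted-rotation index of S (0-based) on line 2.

Answer: cdcaaa$
6

Derivation:
All 7 rotations (rotation i = S[i:]+S[:i]):
  rot[0] = daacac$
  rot[1] = aacac$d
  rot[2] = acac$da
  rot[3] = cac$daa
  rot[4] = ac$daac
  rot[5] = c$daaca
  rot[6] = $daacac
Sorted (with $ < everything):
  sorted[0] = $daacac  (last char: 'c')
  sorted[1] = aacac$d  (last char: 'd')
  sorted[2] = ac$daac  (last char: 'c')
  sorted[3] = acac$da  (last char: 'a')
  sorted[4] = c$daaca  (last char: 'a')
  sorted[5] = cac$daa  (last char: 'a')
  sorted[6] = daacac$  (last char: '$')
Last column: cdcaaa$
Original string S is at sorted index 6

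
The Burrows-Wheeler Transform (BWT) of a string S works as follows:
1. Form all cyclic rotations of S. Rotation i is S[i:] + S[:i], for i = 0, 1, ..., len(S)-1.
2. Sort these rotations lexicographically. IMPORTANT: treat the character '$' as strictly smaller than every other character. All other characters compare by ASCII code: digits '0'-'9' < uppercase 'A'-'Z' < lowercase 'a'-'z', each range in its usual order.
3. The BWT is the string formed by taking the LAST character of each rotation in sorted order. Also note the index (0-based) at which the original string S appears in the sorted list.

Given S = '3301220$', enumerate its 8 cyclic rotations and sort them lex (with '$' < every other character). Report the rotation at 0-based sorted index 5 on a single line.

All 8 rotations (rotation i = S[i:]+S[:i]):
  rot[0] = 3301220$
  rot[1] = 301220$3
  rot[2] = 01220$33
  rot[3] = 1220$330
  rot[4] = 220$3301
  rot[5] = 20$33012
  rot[6] = 0$330122
  rot[7] = $3301220
Sorted (with $ < everything):
  sorted[0] = $3301220
  sorted[1] = 0$330122
  sorted[2] = 01220$33
  sorted[3] = 1220$330
  sorted[4] = 20$33012
  sorted[5] = 220$3301
  sorted[6] = 301220$3
  sorted[7] = 3301220$
sorted[5] = 220$3301

Answer: 220$3301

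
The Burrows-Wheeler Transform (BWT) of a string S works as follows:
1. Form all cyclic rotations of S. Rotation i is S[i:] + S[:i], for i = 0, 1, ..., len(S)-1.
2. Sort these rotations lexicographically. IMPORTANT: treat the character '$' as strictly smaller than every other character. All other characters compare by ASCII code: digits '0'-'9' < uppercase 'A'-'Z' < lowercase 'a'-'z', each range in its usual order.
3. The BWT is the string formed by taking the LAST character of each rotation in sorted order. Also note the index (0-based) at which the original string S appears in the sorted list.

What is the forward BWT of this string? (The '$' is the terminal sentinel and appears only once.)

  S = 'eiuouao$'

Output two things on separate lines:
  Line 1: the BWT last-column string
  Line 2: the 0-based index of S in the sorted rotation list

Answer: ou$eauoi
2

Derivation:
All 8 rotations (rotation i = S[i:]+S[:i]):
  rot[0] = eiuouao$
  rot[1] = iuouao$e
  rot[2] = uouao$ei
  rot[3] = ouao$eiu
  rot[4] = uao$eiuo
  rot[5] = ao$eiuou
  rot[6] = o$eiuoua
  rot[7] = $eiuouao
Sorted (with $ < everything):
  sorted[0] = $eiuouao  (last char: 'o')
  sorted[1] = ao$eiuou  (last char: 'u')
  sorted[2] = eiuouao$  (last char: '$')
  sorted[3] = iuouao$e  (last char: 'e')
  sorted[4] = o$eiuoua  (last char: 'a')
  sorted[5] = ouao$eiu  (last char: 'u')
  sorted[6] = uao$eiuo  (last char: 'o')
  sorted[7] = uouao$ei  (last char: 'i')
Last column: ou$eauoi
Original string S is at sorted index 2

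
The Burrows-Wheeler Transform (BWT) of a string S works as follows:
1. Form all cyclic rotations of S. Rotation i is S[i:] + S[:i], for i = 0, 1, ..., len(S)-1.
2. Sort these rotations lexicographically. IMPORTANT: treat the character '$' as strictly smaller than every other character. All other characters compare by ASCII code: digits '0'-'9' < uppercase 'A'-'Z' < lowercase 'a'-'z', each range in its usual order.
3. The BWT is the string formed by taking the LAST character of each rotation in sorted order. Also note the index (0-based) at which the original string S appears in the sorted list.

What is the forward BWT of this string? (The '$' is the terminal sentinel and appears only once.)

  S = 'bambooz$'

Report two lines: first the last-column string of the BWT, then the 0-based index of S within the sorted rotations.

All 8 rotations (rotation i = S[i:]+S[:i]):
  rot[0] = bambooz$
  rot[1] = ambooz$b
  rot[2] = mbooz$ba
  rot[3] = booz$bam
  rot[4] = ooz$bamb
  rot[5] = oz$bambo
  rot[6] = z$bamboo
  rot[7] = $bambooz
Sorted (with $ < everything):
  sorted[0] = $bambooz  (last char: 'z')
  sorted[1] = ambooz$b  (last char: 'b')
  sorted[2] = bambooz$  (last char: '$')
  sorted[3] = booz$bam  (last char: 'm')
  sorted[4] = mbooz$ba  (last char: 'a')
  sorted[5] = ooz$bamb  (last char: 'b')
  sorted[6] = oz$bambo  (last char: 'o')
  sorted[7] = z$bamboo  (last char: 'o')
Last column: zb$maboo
Original string S is at sorted index 2

Answer: zb$maboo
2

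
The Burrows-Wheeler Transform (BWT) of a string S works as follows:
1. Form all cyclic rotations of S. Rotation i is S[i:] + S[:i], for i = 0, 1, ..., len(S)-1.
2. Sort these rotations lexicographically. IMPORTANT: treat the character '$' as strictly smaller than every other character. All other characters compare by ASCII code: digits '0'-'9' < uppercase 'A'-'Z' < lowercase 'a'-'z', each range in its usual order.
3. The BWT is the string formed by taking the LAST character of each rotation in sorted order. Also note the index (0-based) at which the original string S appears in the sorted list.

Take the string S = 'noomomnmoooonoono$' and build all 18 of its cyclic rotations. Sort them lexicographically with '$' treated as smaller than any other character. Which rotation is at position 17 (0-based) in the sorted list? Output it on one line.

All 18 rotations (rotation i = S[i:]+S[:i]):
  rot[0] = noomomnmoooonoono$
  rot[1] = oomomnmoooonoono$n
  rot[2] = omomnmoooonoono$no
  rot[3] = momnmoooonoono$noo
  rot[4] = omnmoooonoono$noom
  rot[5] = mnmoooonoono$noomo
  rot[6] = nmoooonoono$noomom
  rot[7] = moooonoono$noomomn
  rot[8] = oooonoono$noomomnm
  rot[9] = ooonoono$noomomnmo
  rot[10] = oonoono$noomomnmoo
  rot[11] = onoono$noomomnmooo
  rot[12] = noono$noomomnmoooo
  rot[13] = oono$noomomnmoooon
  rot[14] = ono$noomomnmoooono
  rot[15] = no$noomomnmoooonoo
  rot[16] = o$noomomnmoooonoon
  rot[17] = $noomomnmoooonoono
Sorted (with $ < everything):
  sorted[0] = $noomomnmoooonoono
  sorted[1] = mnmoooonoono$noomo
  sorted[2] = momnmoooonoono$noo
  sorted[3] = moooonoono$noomomn
  sorted[4] = nmoooonoono$noomom
  sorted[5] = no$noomomnmoooonoo
  sorted[6] = noomomnmoooonoono$
  sorted[7] = noono$noomomnmoooo
  sorted[8] = o$noomomnmoooonoon
  sorted[9] = omnmoooonoono$noom
  sorted[10] = omomnmoooonoono$no
  sorted[11] = ono$noomomnmoooono
  sorted[12] = onoono$noomomnmooo
  sorted[13] = oomomnmoooonoono$n
  sorted[14] = oono$noomomnmoooon
  sorted[15] = oonoono$noomomnmoo
  sorted[16] = ooonoono$noomomnmo
  sorted[17] = oooonoono$noomomnm
sorted[17] = oooonoono$noomomnm

Answer: oooonoono$noomomnm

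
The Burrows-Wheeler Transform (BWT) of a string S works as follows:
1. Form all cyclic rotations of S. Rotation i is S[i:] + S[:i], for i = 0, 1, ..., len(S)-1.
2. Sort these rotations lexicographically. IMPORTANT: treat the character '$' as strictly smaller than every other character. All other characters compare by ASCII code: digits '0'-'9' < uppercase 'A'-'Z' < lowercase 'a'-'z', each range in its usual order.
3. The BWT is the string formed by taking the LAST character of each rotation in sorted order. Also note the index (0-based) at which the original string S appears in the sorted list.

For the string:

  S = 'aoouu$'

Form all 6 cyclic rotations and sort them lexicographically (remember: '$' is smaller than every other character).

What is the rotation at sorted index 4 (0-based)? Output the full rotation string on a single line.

All 6 rotations (rotation i = S[i:]+S[:i]):
  rot[0] = aoouu$
  rot[1] = oouu$a
  rot[2] = ouu$ao
  rot[3] = uu$aoo
  rot[4] = u$aoou
  rot[5] = $aoouu
Sorted (with $ < everything):
  sorted[0] = $aoouu
  sorted[1] = aoouu$
  sorted[2] = oouu$a
  sorted[3] = ouu$ao
  sorted[4] = u$aoou
  sorted[5] = uu$aoo
sorted[4] = u$aoou

Answer: u$aoou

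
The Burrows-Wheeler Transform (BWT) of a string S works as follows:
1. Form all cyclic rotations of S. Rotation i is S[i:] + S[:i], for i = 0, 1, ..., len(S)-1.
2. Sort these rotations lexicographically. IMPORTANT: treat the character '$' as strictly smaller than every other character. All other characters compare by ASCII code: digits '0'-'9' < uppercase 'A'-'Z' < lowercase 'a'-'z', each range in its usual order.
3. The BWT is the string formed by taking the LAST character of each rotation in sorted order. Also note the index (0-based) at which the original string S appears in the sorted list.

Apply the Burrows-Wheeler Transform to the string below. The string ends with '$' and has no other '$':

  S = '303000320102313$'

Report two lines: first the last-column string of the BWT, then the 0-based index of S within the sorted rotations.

Answer: 3302130033010$20
13

Derivation:
All 16 rotations (rotation i = S[i:]+S[:i]):
  rot[0] = 303000320102313$
  rot[1] = 03000320102313$3
  rot[2] = 3000320102313$30
  rot[3] = 000320102313$303
  rot[4] = 00320102313$3030
  rot[5] = 0320102313$30300
  rot[6] = 320102313$303000
  rot[7] = 20102313$3030003
  rot[8] = 0102313$30300032
  rot[9] = 102313$303000320
  rot[10] = 02313$3030003201
  rot[11] = 2313$30300032010
  rot[12] = 313$303000320102
  rot[13] = 13$3030003201023
  rot[14] = 3$30300032010231
  rot[15] = $303000320102313
Sorted (with $ < everything):
  sorted[0] = $303000320102313  (last char: '3')
  sorted[1] = 000320102313$303  (last char: '3')
  sorted[2] = 00320102313$3030  (last char: '0')
  sorted[3] = 0102313$30300032  (last char: '2')
  sorted[4] = 02313$3030003201  (last char: '1')
  sorted[5] = 03000320102313$3  (last char: '3')
  sorted[6] = 0320102313$30300  (last char: '0')
  sorted[7] = 102313$303000320  (last char: '0')
  sorted[8] = 13$3030003201023  (last char: '3')
  sorted[9] = 20102313$3030003  (last char: '3')
  sorted[10] = 2313$30300032010  (last char: '0')
  sorted[11] = 3$30300032010231  (last char: '1')
  sorted[12] = 3000320102313$30  (last char: '0')
  sorted[13] = 303000320102313$  (last char: '$')
  sorted[14] = 313$303000320102  (last char: '2')
  sorted[15] = 320102313$303000  (last char: '0')
Last column: 3302130033010$20
Original string S is at sorted index 13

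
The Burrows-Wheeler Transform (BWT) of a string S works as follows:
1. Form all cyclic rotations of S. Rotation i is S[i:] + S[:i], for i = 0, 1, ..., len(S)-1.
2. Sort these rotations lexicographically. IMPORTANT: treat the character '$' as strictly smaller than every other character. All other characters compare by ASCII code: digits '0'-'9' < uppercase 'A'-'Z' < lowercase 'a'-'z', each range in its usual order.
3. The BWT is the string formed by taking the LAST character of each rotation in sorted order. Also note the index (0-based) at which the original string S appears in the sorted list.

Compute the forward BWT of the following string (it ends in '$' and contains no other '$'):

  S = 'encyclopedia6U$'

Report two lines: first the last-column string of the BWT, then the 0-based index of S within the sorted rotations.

Answer: Ua6iynep$dceloc
8

Derivation:
All 15 rotations (rotation i = S[i:]+S[:i]):
  rot[0] = encyclopedia6U$
  rot[1] = ncyclopedia6U$e
  rot[2] = cyclopedia6U$en
  rot[3] = yclopedia6U$enc
  rot[4] = clopedia6U$ency
  rot[5] = lopedia6U$encyc
  rot[6] = opedia6U$encycl
  rot[7] = pedia6U$encyclo
  rot[8] = edia6U$encyclop
  rot[9] = dia6U$encyclope
  rot[10] = ia6U$encycloped
  rot[11] = a6U$encyclopedi
  rot[12] = 6U$encyclopedia
  rot[13] = U$encyclopedia6
  rot[14] = $encyclopedia6U
Sorted (with $ < everything):
  sorted[0] = $encyclopedia6U  (last char: 'U')
  sorted[1] = 6U$encyclopedia  (last char: 'a')
  sorted[2] = U$encyclopedia6  (last char: '6')
  sorted[3] = a6U$encyclopedi  (last char: 'i')
  sorted[4] = clopedia6U$ency  (last char: 'y')
  sorted[5] = cyclopedia6U$en  (last char: 'n')
  sorted[6] = dia6U$encyclope  (last char: 'e')
  sorted[7] = edia6U$encyclop  (last char: 'p')
  sorted[8] = encyclopedia6U$  (last char: '$')
  sorted[9] = ia6U$encycloped  (last char: 'd')
  sorted[10] = lopedia6U$encyc  (last char: 'c')
  sorted[11] = ncyclopedia6U$e  (last char: 'e')
  sorted[12] = opedia6U$encycl  (last char: 'l')
  sorted[13] = pedia6U$encyclo  (last char: 'o')
  sorted[14] = yclopedia6U$enc  (last char: 'c')
Last column: Ua6iynep$dceloc
Original string S is at sorted index 8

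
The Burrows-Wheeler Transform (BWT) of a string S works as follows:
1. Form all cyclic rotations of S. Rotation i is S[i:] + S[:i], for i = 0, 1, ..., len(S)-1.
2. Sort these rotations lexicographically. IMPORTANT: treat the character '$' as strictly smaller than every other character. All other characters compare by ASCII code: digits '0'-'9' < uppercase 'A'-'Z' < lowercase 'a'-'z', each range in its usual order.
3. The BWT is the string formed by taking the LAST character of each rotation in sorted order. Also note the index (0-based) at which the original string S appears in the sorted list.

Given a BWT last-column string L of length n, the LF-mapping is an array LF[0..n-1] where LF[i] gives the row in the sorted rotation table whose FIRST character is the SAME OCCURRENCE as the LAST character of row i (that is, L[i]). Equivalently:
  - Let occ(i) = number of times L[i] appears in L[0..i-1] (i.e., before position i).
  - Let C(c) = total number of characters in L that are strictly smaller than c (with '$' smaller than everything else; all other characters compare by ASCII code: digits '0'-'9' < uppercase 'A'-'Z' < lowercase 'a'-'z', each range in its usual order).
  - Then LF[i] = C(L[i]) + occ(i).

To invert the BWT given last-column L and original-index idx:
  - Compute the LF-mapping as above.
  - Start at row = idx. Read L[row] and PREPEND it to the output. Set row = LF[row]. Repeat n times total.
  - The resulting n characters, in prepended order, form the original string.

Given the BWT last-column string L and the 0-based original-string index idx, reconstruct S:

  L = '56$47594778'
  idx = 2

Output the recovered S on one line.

LF mapping: 3 5 0 1 6 4 10 2 7 8 9
Walk LF starting at row 2, prepending L[row]:
  step 1: row=2, L[2]='$', prepend. Next row=LF[2]=0
  step 2: row=0, L[0]='5', prepend. Next row=LF[0]=3
  step 3: row=3, L[3]='4', prepend. Next row=LF[3]=1
  step 4: row=1, L[1]='6', prepend. Next row=LF[1]=5
  step 5: row=5, L[5]='5', prepend. Next row=LF[5]=4
  step 6: row=4, L[4]='7', prepend. Next row=LF[4]=6
  step 7: row=6, L[6]='9', prepend. Next row=LF[6]=10
  step 8: row=10, L[10]='8', prepend. Next row=LF[10]=9
  step 9: row=9, L[9]='7', prepend. Next row=LF[9]=8
  step 10: row=8, L[8]='7', prepend. Next row=LF[8]=7
  step 11: row=7, L[7]='4', prepend. Next row=LF[7]=2
Reversed output: 4778975645$

Answer: 4778975645$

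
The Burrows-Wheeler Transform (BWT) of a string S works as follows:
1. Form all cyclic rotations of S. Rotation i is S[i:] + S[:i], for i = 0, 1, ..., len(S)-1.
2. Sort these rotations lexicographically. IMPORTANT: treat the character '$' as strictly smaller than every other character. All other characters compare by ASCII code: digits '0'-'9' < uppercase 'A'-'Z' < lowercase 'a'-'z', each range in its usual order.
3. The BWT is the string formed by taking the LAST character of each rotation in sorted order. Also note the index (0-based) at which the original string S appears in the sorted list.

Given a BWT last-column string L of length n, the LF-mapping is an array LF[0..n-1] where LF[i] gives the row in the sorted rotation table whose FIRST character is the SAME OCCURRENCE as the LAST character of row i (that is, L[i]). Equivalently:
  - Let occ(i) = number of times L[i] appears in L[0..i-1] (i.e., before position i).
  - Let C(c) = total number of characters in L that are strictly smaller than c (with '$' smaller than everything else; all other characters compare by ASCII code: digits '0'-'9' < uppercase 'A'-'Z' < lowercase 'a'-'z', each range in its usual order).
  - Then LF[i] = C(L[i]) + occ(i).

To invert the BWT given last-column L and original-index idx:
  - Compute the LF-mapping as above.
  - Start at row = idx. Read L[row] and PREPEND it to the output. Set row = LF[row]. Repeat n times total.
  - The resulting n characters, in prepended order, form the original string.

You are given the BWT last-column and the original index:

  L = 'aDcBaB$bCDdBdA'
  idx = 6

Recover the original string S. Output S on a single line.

LF mapping: 8 6 11 2 9 3 0 10 5 7 12 4 13 1
Walk LF starting at row 6, prepending L[row]:
  step 1: row=6, L[6]='$', prepend. Next row=LF[6]=0
  step 2: row=0, L[0]='a', prepend. Next row=LF[0]=8
  step 3: row=8, L[8]='C', prepend. Next row=LF[8]=5
  step 4: row=5, L[5]='B', prepend. Next row=LF[5]=3
  step 5: row=3, L[3]='B', prepend. Next row=LF[3]=2
  step 6: row=2, L[2]='c', prepend. Next row=LF[2]=11
  step 7: row=11, L[11]='B', prepend. Next row=LF[11]=4
  step 8: row=4, L[4]='a', prepend. Next row=LF[4]=9
  step 9: row=9, L[9]='D', prepend. Next row=LF[9]=7
  step 10: row=7, L[7]='b', prepend. Next row=LF[7]=10
  step 11: row=10, L[10]='d', prepend. Next row=LF[10]=12
  step 12: row=12, L[12]='d', prepend. Next row=LF[12]=13
  step 13: row=13, L[13]='A', prepend. Next row=LF[13]=1
  step 14: row=1, L[1]='D', prepend. Next row=LF[1]=6
Reversed output: DAddbDaBcBBCa$

Answer: DAddbDaBcBBCa$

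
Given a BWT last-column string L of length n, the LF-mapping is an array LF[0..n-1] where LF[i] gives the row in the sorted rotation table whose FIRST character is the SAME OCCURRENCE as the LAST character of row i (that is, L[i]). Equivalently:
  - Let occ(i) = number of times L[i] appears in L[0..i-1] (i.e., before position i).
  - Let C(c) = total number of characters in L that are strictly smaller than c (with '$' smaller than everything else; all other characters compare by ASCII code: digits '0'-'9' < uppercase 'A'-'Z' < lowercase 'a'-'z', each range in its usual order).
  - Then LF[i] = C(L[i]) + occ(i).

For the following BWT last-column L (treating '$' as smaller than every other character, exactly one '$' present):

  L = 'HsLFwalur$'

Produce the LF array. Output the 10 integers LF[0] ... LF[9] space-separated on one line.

Char counts: '$':1, 'F':1, 'H':1, 'L':1, 'a':1, 'l':1, 'r':1, 's':1, 'u':1, 'w':1
C (first-col start): C('$')=0, C('F')=1, C('H')=2, C('L')=3, C('a')=4, C('l')=5, C('r')=6, C('s')=7, C('u')=8, C('w')=9
L[0]='H': occ=0, LF[0]=C('H')+0=2+0=2
L[1]='s': occ=0, LF[1]=C('s')+0=7+0=7
L[2]='L': occ=0, LF[2]=C('L')+0=3+0=3
L[3]='F': occ=0, LF[3]=C('F')+0=1+0=1
L[4]='w': occ=0, LF[4]=C('w')+0=9+0=9
L[5]='a': occ=0, LF[5]=C('a')+0=4+0=4
L[6]='l': occ=0, LF[6]=C('l')+0=5+0=5
L[7]='u': occ=0, LF[7]=C('u')+0=8+0=8
L[8]='r': occ=0, LF[8]=C('r')+0=6+0=6
L[9]='$': occ=0, LF[9]=C('$')+0=0+0=0

Answer: 2 7 3 1 9 4 5 8 6 0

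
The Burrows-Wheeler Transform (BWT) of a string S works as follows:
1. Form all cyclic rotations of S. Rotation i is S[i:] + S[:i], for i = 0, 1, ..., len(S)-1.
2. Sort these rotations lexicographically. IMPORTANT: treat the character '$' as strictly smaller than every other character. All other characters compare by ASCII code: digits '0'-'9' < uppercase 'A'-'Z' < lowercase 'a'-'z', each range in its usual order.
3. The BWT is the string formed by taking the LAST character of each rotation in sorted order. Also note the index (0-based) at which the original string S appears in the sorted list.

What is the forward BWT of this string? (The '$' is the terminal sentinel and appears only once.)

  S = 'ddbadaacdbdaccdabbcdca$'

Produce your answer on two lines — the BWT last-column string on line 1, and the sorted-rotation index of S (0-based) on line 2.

All 23 rotations (rotation i = S[i:]+S[:i]):
  rot[0] = ddbadaacdbdaccdabbcdca$
  rot[1] = dbadaacdbdaccdabbcdca$d
  rot[2] = badaacdbdaccdabbcdca$dd
  rot[3] = adaacdbdaccdabbcdca$ddb
  rot[4] = daacdbdaccdabbcdca$ddba
  rot[5] = aacdbdaccdabbcdca$ddbad
  rot[6] = acdbdaccdabbcdca$ddbada
  rot[7] = cdbdaccdabbcdca$ddbadaa
  rot[8] = dbdaccdabbcdca$ddbadaac
  rot[9] = bdaccdabbcdca$ddbadaacd
  rot[10] = daccdabbcdca$ddbadaacdb
  rot[11] = accdabbcdca$ddbadaacdbd
  rot[12] = ccdabbcdca$ddbadaacdbda
  rot[13] = cdabbcdca$ddbadaacdbdac
  rot[14] = dabbcdca$ddbadaacdbdacc
  rot[15] = abbcdca$ddbadaacdbdaccd
  rot[16] = bbcdca$ddbadaacdbdaccda
  rot[17] = bcdca$ddbadaacdbdaccdab
  rot[18] = cdca$ddbadaacdbdaccdabb
  rot[19] = dca$ddbadaacdbdaccdabbc
  rot[20] = ca$ddbadaacdbdaccdabbcd
  rot[21] = a$ddbadaacdbdaccdabbcdc
  rot[22] = $ddbadaacdbdaccdabbcdca
Sorted (with $ < everything):
  sorted[0] = $ddbadaacdbdaccdabbcdca  (last char: 'a')
  sorted[1] = a$ddbadaacdbdaccdabbcdc  (last char: 'c')
  sorted[2] = aacdbdaccdabbcdca$ddbad  (last char: 'd')
  sorted[3] = abbcdca$ddbadaacdbdaccd  (last char: 'd')
  sorted[4] = accdabbcdca$ddbadaacdbd  (last char: 'd')
  sorted[5] = acdbdaccdabbcdca$ddbada  (last char: 'a')
  sorted[6] = adaacdbdaccdabbcdca$ddb  (last char: 'b')
  sorted[7] = badaacdbdaccdabbcdca$dd  (last char: 'd')
  sorted[8] = bbcdca$ddbadaacdbdaccda  (last char: 'a')
  sorted[9] = bcdca$ddbadaacdbdaccdab  (last char: 'b')
  sorted[10] = bdaccdabbcdca$ddbadaacd  (last char: 'd')
  sorted[11] = ca$ddbadaacdbdaccdabbcd  (last char: 'd')
  sorted[12] = ccdabbcdca$ddbadaacdbda  (last char: 'a')
  sorted[13] = cdabbcdca$ddbadaacdbdac  (last char: 'c')
  sorted[14] = cdbdaccdabbcdca$ddbadaa  (last char: 'a')
  sorted[15] = cdca$ddbadaacdbdaccdabb  (last char: 'b')
  sorted[16] = daacdbdaccdabbcdca$ddba  (last char: 'a')
  sorted[17] = dabbcdca$ddbadaacdbdacc  (last char: 'c')
  sorted[18] = daccdabbcdca$ddbadaacdb  (last char: 'b')
  sorted[19] = dbadaacdbdaccdabbcdca$d  (last char: 'd')
  sorted[20] = dbdaccdabbcdca$ddbadaac  (last char: 'c')
  sorted[21] = dca$ddbadaacdbdaccdabbc  (last char: 'c')
  sorted[22] = ddbadaacdbdaccdabbcdca$  (last char: '$')
Last column: acdddabdabddacabacbdcc$
Original string S is at sorted index 22

Answer: acdddabdabddacabacbdcc$
22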